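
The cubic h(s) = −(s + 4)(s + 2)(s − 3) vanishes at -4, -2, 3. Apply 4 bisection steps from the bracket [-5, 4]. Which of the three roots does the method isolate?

s = -0.5 gives h = 18.375, positive; keep [-0.5, 4]
s = 1.75 gives h = 26.953125, positive; keep [1.75, 4]
s = 2.875 gives h = 4.189453, positive; keep [2.875, 4]
s = 3.4375 gives h = -17.6931, negative; keep [2.875, 3.4375]

3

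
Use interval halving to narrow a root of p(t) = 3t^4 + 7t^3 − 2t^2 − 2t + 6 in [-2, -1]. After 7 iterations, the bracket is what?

midpoint -1.5: p = -3.9375 < 0 → [-1.5, -1]
midpoint -1.25: p = -0.972656 < 0 → [-1.25, -1]
midpoint -1.125: p = 0.557373 > 0 → [-1.25, -1.125]
midpoint -1.1875: p = -0.2016 < 0 → [-1.1875, -1.125]
midpoint -1.15625: p = 0.18 > 0 → [-1.1875, -1.15625]
midpoint -1.171875: p = -0.0103 < 0 → [-1.171875, -1.15625]
midpoint -1.1640625: p = 0.085 > 0 → [-1.171875, -1.1640625]

[-1.171875, -1.1640625]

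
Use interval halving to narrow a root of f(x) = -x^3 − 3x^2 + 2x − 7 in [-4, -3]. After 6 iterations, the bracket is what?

m = -3.5, f(m) = -7.875 (−); new bracket [-4, -3.5]
m = -3.75, f(m) = -3.953125 (−); new bracket [-4, -3.75]
m = -3.875, f(m) = -1.611328 (−); new bracket [-4, -3.875]
m = -3.9375, f(m) = -0.3401 (−); new bracket [-4, -3.9375]
m = -3.96875, f(m) = 0.3213 (+); new bracket [-3.96875, -3.9375]
m = -3.953125, f(m) = -0.0116 (−); new bracket [-3.96875, -3.953125]

[-3.96875, -3.953125]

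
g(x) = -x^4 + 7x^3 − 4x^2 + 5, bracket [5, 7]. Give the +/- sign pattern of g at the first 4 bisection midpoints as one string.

g(6) = 77 > 0, so the root lies in [6, 7]
g(6.5) = -26.6875 < 0, so the root lies in [6, 6.5]
g(6.25) = 31.855469 > 0, so the root lies in [6.25, 6.5]
g(6.375) = 4.365 > 0, so the root lies in [6.375, 6.5]

+-++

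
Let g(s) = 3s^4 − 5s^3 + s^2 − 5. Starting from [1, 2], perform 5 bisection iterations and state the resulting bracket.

[1.75, 1.78125]

s = 1.5 gives g = -4.4375, negative; keep [1.5, 2]
s = 1.75 gives g = -0.597656, negative; keep [1.75, 2]
s = 1.875 gives g = 2.635498, positive; keep [1.75, 1.875]
s = 1.8125 gives g = 0.8902, positive; keep [1.75, 1.8125]
s = 1.78125 gives g = 0.1156, positive; keep [1.75, 1.78125]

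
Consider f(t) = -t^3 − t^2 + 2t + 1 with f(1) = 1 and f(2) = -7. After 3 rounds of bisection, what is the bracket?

[1.125, 1.25]

midpoint 1.5: f = -1.625 < 0 → [1, 1.5]
midpoint 1.25: f = -0.015625 < 0 → [1, 1.25]
midpoint 1.125: f = 0.560547 > 0 → [1.125, 1.25]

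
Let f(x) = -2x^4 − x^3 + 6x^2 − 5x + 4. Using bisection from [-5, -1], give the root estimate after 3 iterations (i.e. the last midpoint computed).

-2.5

x = -3 gives f = -62, negative; keep [-3, -1]
x = -2 gives f = 14, positive; keep [-3, -2]
x = -2.5 gives f = -8.5, negative; keep [-2.5, -2]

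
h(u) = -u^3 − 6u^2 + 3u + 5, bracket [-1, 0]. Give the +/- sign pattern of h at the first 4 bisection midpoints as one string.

midpoint -0.5: h = 2.125 > 0 → [-1, -0.5]
midpoint -0.75: h = -0.203125 < 0 → [-0.75, -0.5]
midpoint -0.625: h = 1.025391 > 0 → [-0.75, -0.625]
midpoint -0.6875: h = 0.4265 > 0 → [-0.75, -0.6875]

+-++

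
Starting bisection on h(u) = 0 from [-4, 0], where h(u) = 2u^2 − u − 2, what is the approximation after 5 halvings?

-0.875

m = -2, h(m) = 8 (+); new bracket [-2, 0]
m = -1, h(m) = 1 (+); new bracket [-1, 0]
m = -0.5, h(m) = -1 (−); new bracket [-1, -0.5]
m = -0.75, h(m) = -0.125 (−); new bracket [-1, -0.75]
m = -0.875, h(m) = 0.4062 (+); new bracket [-0.875, -0.75]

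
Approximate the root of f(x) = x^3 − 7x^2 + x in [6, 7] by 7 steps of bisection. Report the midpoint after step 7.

f(6.5) = -14.625 < 0, so the root lies in [6.5, 7]
f(6.75) = -4.640625 < 0, so the root lies in [6.75, 7]
f(6.875) = 0.966797 > 0, so the root lies in [6.75, 6.875]
f(6.8125) = -1.8894 < 0, so the root lies in [6.8125, 6.875]
f(6.84375) = -0.4745 < 0, so the root lies in [6.84375, 6.875]
f(6.859375) = 0.2428 > 0, so the root lies in [6.84375, 6.859375]
f(6.8515625) = -0.1167 < 0, so the root lies in [6.8515625, 6.859375]

6.8515625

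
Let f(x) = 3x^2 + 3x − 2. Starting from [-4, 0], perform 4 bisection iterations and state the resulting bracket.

[-1.5, -1.25]

m = -2, f(m) = 4 (+); new bracket [-2, 0]
m = -1, f(m) = -2 (−); new bracket [-2, -1]
m = -1.5, f(m) = 0.25 (+); new bracket [-1.5, -1]
m = -1.25, f(m) = -1.0625 (−); new bracket [-1.5, -1.25]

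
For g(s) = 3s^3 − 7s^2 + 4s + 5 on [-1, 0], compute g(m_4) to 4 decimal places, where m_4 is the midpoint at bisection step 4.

0.0012

m = -0.5, g(m) = 0.875 (+); new bracket [-1, -0.5]
m = -0.75, g(m) = -3.203125 (−); new bracket [-0.75, -0.5]
m = -0.625, g(m) = -0.966797 (−); new bracket [-0.625, -0.5]
m = -0.5625, g(m) = 0.0012 (+); new bracket [-0.625, -0.5625]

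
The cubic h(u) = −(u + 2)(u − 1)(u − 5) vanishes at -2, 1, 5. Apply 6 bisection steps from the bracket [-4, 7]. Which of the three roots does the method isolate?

u = 1.5 gives h = 6.125, positive; keep [1.5, 7]
u = 4.25 gives h = 15.234375, positive; keep [4.25, 7]
u = 5.625 gives h = -22.041016, negative; keep [4.25, 5.625]
u = 4.9375 gives h = 1.7073, positive; keep [4.9375, 5.625]
u = 5.28125 gives h = -8.7674, negative; keep [4.9375, 5.28125]
u = 5.109375 gives h = -3.1954, negative; keep [4.9375, 5.109375]

5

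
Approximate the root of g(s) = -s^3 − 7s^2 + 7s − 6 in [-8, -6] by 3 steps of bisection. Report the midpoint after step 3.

-7.75

g(-7) = -55 < 0, so the root lies in [-8, -7]
g(-7.5) = -30.375 < 0, so the root lies in [-8, -7.5]
g(-7.75) = -15.203125 < 0, so the root lies in [-8, -7.75]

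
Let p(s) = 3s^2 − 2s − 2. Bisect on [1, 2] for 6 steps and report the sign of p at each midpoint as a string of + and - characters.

m = 1.5, p(m) = 1.75 (+); new bracket [1, 1.5]
m = 1.25, p(m) = 0.1875 (+); new bracket [1, 1.25]
m = 1.125, p(m) = -0.453125 (−); new bracket [1.125, 1.25]
m = 1.1875, p(m) = -0.1445 (−); new bracket [1.1875, 1.25]
m = 1.21875, p(m) = 0.0186 (+); new bracket [1.1875, 1.21875]
m = 1.203125, p(m) = -0.0637 (−); new bracket [1.203125, 1.21875]

++--+-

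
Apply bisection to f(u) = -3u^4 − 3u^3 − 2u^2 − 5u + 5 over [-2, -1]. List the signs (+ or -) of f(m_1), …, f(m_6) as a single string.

u = -1.5 gives f = 2.9375, positive; keep [-2, -1.5]
u = -1.75 gives f = -4.433594, negative; keep [-1.75, -1.5]
u = -1.625 gives f = -0.201904, negative; keep [-1.625, -1.5]
u = -1.5625 gives f = 1.4924, positive; keep [-1.625, -1.5625]
u = -1.59375 gives f = 0.6778, positive; keep [-1.625, -1.59375]
u = -1.609375 gives f = 0.2463, positive; keep [-1.625, -1.609375]

+--+++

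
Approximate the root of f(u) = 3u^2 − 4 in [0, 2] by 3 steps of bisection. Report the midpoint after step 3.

f(1) = -1 < 0, so the root lies in [1, 2]
f(1.5) = 2.75 > 0, so the root lies in [1, 1.5]
f(1.25) = 0.6875 > 0, so the root lies in [1, 1.25]

1.25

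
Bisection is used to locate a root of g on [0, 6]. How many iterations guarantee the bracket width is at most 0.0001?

16

Width after n steps is 6/2^n. Need 2^n ≥ 6/0.0001 = 60000.
2^15 = 32768 < 60000 ≤ 2^16 = 65536, so n = 16.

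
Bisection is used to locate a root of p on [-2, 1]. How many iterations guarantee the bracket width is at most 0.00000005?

Width after n steps is 3/2^n. Need 2^n ≥ 3/0.00000005 = 60000000.
2^25 = 33554432 < 60000000 ≤ 2^26 = 67108864, so n = 26.

26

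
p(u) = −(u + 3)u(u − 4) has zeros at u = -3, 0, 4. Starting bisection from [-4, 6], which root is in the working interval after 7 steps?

midpoint 1: p = 12 > 0 → [1, 6]
midpoint 3.5: p = 11.375 > 0 → [3.5, 6]
midpoint 4.75: p = -27.609375 < 0 → [3.5, 4.75]
midpoint 4.125: p = -3.6738 < 0 → [3.5, 4.125]
midpoint 3.8125: p = 4.8699 > 0 → [3.8125, 4.125]
midpoint 3.96875: p = 0.8643 > 0 → [3.96875, 4.125]
midpoint 4.046875: p = -1.3368 < 0 → [3.96875, 4.046875]

4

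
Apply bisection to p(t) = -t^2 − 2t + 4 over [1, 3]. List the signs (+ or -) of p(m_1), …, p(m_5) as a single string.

---++

t = 2 gives p = -4, negative; keep [1, 2]
t = 1.5 gives p = -1.25, negative; keep [1, 1.5]
t = 1.25 gives p = -0.0625, negative; keep [1, 1.25]
t = 1.125 gives p = 0.4844, positive; keep [1.125, 1.25]
t = 1.1875 gives p = 0.2148, positive; keep [1.1875, 1.25]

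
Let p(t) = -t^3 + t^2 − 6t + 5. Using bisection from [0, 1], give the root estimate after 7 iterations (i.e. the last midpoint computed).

0.8515625

midpoint 0.5: p = 2.125 > 0 → [0.5, 1]
midpoint 0.75: p = 0.640625 > 0 → [0.75, 1]
midpoint 0.875: p = -0.154297 < 0 → [0.75, 0.875]
midpoint 0.8125: p = 0.2488 > 0 → [0.8125, 0.875]
midpoint 0.84375: p = 0.0487 > 0 → [0.84375, 0.875]
midpoint 0.859375: p = -0.0524 < 0 → [0.84375, 0.859375]
midpoint 0.8515625: p = -0.0017 < 0 → [0.84375, 0.8515625]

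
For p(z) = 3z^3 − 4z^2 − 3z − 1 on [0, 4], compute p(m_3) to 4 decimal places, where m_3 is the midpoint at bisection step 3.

midpoint 2: p = 1 > 0 → [0, 2]
midpoint 1: p = -5 < 0 → [1, 2]
midpoint 1.5: p = -4.375 < 0 → [1.5, 2]

-4.3750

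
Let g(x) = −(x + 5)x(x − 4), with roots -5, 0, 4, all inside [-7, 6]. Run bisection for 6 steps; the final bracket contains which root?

x = -0.5 gives g = -10.125, negative; keep [-7, -0.5]
x = -3.75 gives g = -36.328125, negative; keep [-7, -3.75]
x = -5.375 gives g = 18.896484, positive; keep [-5.375, -3.75]
x = -4.5625 gives g = -17.0916, negative; keep [-5.375, -4.5625]
x = -4.96875 gives g = -1.3926, negative; keep [-5.375, -4.96875]
x = -5.171875 gives g = 8.153, positive; keep [-5.171875, -4.96875]

-5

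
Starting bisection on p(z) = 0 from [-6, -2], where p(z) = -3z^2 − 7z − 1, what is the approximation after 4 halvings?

-2.25

z = -4 gives p = -21, negative; keep [-4, -2]
z = -3 gives p = -7, negative; keep [-3, -2]
z = -2.5 gives p = -2.25, negative; keep [-2.5, -2]
z = -2.25 gives p = -0.4375, negative; keep [-2.25, -2]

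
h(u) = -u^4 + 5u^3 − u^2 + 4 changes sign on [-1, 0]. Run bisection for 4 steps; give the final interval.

h(-0.5) = 3.0625 > 0, so the root lies in [-1, -0.5]
h(-0.75) = 1.011719 > 0, so the root lies in [-1, -0.75]
h(-0.875) = -0.701416 < 0, so the root lies in [-0.875, -0.75]
h(-0.8125) = 0.2222 > 0, so the root lies in [-0.875, -0.8125]

[-0.875, -0.8125]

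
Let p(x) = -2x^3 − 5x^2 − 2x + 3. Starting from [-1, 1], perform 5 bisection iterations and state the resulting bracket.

m = 0, p(m) = 3 (+); new bracket [0, 1]
m = 0.5, p(m) = 0.5 (+); new bracket [0.5, 1]
m = 0.75, p(m) = -2.15625 (−); new bracket [0.5, 0.75]
m = 0.625, p(m) = -0.6914 (−); new bracket [0.5, 0.625]
m = 0.5625, p(m) = -0.063 (−); new bracket [0.5, 0.5625]

[0.5, 0.5625]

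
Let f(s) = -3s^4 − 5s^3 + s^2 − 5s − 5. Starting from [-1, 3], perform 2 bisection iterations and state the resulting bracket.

midpoint 1: f = -17 < 0 → [-1, 1]
midpoint 0: f = -5 < 0 → [-1, 0]

[-1, 0]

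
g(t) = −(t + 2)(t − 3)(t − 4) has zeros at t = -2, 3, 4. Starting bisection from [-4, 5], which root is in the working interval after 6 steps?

-2

g(0.5) = -21.875 < 0, so the root lies in [-4, 0.5]
g(-1.75) = -6.828125 < 0, so the root lies in [-4, -1.75]
g(-2.875) = 35.341797 > 0, so the root lies in [-2.875, -1.75]
g(-2.3125) = 10.4797 > 0, so the root lies in [-2.3125, -1.75]
g(-2.03125) = 0.9483 > 0, so the root lies in [-2.03125, -1.75]
g(-1.890625) = -3.151 < 0, so the root lies in [-2.03125, -1.890625]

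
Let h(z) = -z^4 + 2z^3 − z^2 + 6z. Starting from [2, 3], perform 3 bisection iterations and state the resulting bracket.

[2.5, 2.625]

h(2.5) = 0.9375 > 0, so the root lies in [2.5, 3]
h(2.75) = -6.660156 < 0, so the root lies in [2.5, 2.75]
h(2.625) = -2.445557 < 0, so the root lies in [2.5, 2.625]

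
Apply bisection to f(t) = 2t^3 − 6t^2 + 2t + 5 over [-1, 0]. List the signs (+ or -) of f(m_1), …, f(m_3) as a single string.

+-+

f(-0.5) = 2.25 > 0, so the root lies in [-1, -0.5]
f(-0.75) = -0.71875 < 0, so the root lies in [-0.75, -0.5]
f(-0.625) = 0.917969 > 0, so the root lies in [-0.75, -0.625]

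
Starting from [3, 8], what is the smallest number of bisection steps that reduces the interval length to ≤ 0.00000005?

27

Width after n steps is 5/2^n. Need 2^n ≥ 5/0.00000005 = 100000000.
2^26 = 67108864 < 100000000 ≤ 2^27 = 134217728, so n = 27.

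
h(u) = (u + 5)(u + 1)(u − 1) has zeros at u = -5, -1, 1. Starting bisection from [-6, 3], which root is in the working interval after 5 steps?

-5

h(-1.5) = 4.375 > 0, so the root lies in [-6, -1.5]
h(-3.75) = 16.328125 > 0, so the root lies in [-6, -3.75]
h(-4.875) = 2.845703 > 0, so the root lies in [-6, -4.875]
h(-5.4375) = -12.4978 < 0, so the root lies in [-5.4375, -4.875]
h(-5.15625) = -3.998 < 0, so the root lies in [-5.15625, -4.875]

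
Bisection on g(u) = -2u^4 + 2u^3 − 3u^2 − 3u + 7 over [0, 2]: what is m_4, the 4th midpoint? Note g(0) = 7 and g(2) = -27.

1.125

m = 1, g(m) = 1 (+); new bracket [1, 2]
m = 1.5, g(m) = -7.625 (−); new bracket [1, 1.5]
m = 1.25, g(m) = -2.414062 (−); new bracket [1, 1.25]
m = 1.125, g(m) = -0.5278 (−); new bracket [1, 1.125]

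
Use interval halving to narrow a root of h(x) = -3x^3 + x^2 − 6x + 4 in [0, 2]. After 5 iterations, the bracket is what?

[0.5625, 0.625]

h(1) = -4 < 0, so the root lies in [0, 1]
h(0.5) = 0.875 > 0, so the root lies in [0.5, 1]
h(0.75) = -1.203125 < 0, so the root lies in [0.5, 0.75]
h(0.625) = -0.0918 < 0, so the root lies in [0.5, 0.625]
h(0.5625) = 0.4075 > 0, so the root lies in [0.5625, 0.625]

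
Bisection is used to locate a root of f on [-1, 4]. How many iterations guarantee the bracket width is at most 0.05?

7

Width after n steps is 5/2^n. Need 2^n ≥ 5/0.05 = 100.
2^6 = 64 < 100 ≤ 2^7 = 128, so n = 7.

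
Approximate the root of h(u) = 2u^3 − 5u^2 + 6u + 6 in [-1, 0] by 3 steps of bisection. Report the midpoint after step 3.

-0.625

h(-0.5) = 1.5 > 0, so the root lies in [-1, -0.5]
h(-0.75) = -2.15625 < 0, so the root lies in [-0.75, -0.5]
h(-0.625) = -0.191406 < 0, so the root lies in [-0.625, -0.5]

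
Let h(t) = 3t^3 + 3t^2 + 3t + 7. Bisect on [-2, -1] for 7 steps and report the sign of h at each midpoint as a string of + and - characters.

-++-+++

m = -1.5, h(m) = -0.875 (−); new bracket [-1.5, -1]
m = -1.25, h(m) = 2.078125 (+); new bracket [-1.5, -1.25]
m = -1.375, h(m) = 0.748047 (+); new bracket [-1.5, -1.375]
m = -1.4375, h(m) = -0.0247 (−); new bracket [-1.4375, -1.375]
m = -1.40625, h(m) = 0.3711 (+); new bracket [-1.4375, -1.40625]
m = -1.421875, h(m) = 0.1756 (+); new bracket [-1.4375, -1.421875]
m = -1.4296875, h(m) = 0.0761 (+); new bracket [-1.4375, -1.4296875]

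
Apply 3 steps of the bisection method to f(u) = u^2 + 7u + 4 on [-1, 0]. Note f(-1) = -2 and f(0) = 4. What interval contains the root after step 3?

u = -0.5 gives f = 0.75, positive; keep [-1, -0.5]
u = -0.75 gives f = -0.6875, negative; keep [-0.75, -0.5]
u = -0.625 gives f = 0.015625, positive; keep [-0.75, -0.625]

[-0.75, -0.625]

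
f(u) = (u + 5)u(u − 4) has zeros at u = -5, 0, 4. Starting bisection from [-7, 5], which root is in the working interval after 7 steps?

-5

m = -1, f(m) = 20 (+); new bracket [-7, -1]
m = -4, f(m) = 32 (+); new bracket [-7, -4]
m = -5.5, f(m) = -26.125 (−); new bracket [-5.5, -4]
m = -4.75, f(m) = 10.3906 (+); new bracket [-5.5, -4.75]
m = -5.125, f(m) = -5.8457 (−); new bracket [-5.125, -4.75]
m = -4.9375, f(m) = 2.7581 (+); new bracket [-5.125, -4.9375]
m = -5.03125, f(m) = -1.42 (−); new bracket [-5.03125, -4.9375]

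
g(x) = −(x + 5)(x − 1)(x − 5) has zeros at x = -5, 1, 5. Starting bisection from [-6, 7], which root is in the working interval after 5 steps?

-5

m = 0.5, g(m) = -12.375 (−); new bracket [-6, 0.5]
m = -2.75, g(m) = -65.390625 (−); new bracket [-6, -2.75]
m = -4.375, g(m) = -31.494141 (−); new bracket [-6, -4.375]
m = -5.1875, g(m) = 11.8191 (+); new bracket [-5.1875, -4.375]
m = -4.78125, g(m) = -12.3698 (−); new bracket [-5.1875, -4.78125]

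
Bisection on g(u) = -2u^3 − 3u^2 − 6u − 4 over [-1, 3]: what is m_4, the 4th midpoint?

-0.75

m = 1, g(m) = -15 (−); new bracket [-1, 1]
m = 0, g(m) = -4 (−); new bracket [-1, 0]
m = -0.5, g(m) = -1.5 (−); new bracket [-1, -0.5]
m = -0.75, g(m) = -0.3438 (−); new bracket [-1, -0.75]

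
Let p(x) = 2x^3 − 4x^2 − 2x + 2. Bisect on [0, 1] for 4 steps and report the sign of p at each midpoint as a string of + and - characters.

p(0.5) = 0.25 > 0, so the root lies in [0.5, 1]
p(0.75) = -0.90625 < 0, so the root lies in [0.5, 0.75]
p(0.625) = -0.324219 < 0, so the root lies in [0.5, 0.625]
p(0.5625) = -0.0347 < 0, so the root lies in [0.5, 0.5625]

+---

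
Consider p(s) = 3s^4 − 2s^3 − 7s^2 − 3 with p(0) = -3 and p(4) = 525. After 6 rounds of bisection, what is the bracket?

p(2) = 1 > 0, so the root lies in [0, 2]
p(1) = -9 < 0, so the root lies in [1, 2]
p(1.5) = -10.3125 < 0, so the root lies in [1.5, 2]
p(1.75) = -7.0195 < 0, so the root lies in [1.75, 2]
p(1.875) = -3.7141 < 0, so the root lies in [1.875, 2]
p(1.9375) = -1.5483 < 0, so the root lies in [1.9375, 2]

[1.9375, 2]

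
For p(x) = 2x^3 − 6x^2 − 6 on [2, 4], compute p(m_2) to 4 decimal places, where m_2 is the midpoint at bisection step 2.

x = 3 gives p = -6, negative; keep [3, 4]
x = 3.5 gives p = 6.25, positive; keep [3, 3.5]

6.2500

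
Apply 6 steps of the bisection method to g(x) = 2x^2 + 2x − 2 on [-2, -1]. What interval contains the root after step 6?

midpoint -1.5: g = -0.5 < 0 → [-2, -1.5]
midpoint -1.75: g = 0.625 > 0 → [-1.75, -1.5]
midpoint -1.625: g = 0.03125 > 0 → [-1.625, -1.5]
midpoint -1.5625: g = -0.2422 < 0 → [-1.625, -1.5625]
midpoint -1.59375: g = -0.1074 < 0 → [-1.625, -1.59375]
midpoint -1.609375: g = -0.0386 < 0 → [-1.625, -1.609375]

[-1.625, -1.609375]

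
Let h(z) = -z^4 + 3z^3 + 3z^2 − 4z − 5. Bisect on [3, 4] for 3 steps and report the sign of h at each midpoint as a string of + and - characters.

-++

m = 3.5, h(m) = -3.6875 (−); new bracket [3, 3.5]
m = 3.25, h(m) = 5.105469 (+); new bracket [3.25, 3.5]
m = 3.375, h(m) = 1.255615 (+); new bracket [3.375, 3.5]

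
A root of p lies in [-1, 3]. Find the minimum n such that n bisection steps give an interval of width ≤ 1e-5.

Width after n steps is 4/2^n. Need 2^n ≥ 4/1e-5 = 400000.
2^18 = 262144 < 400000 ≤ 2^19 = 524288, so n = 19.

19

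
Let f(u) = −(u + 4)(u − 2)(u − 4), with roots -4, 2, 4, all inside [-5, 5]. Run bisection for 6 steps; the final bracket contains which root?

m = 0, f(m) = -32 (−); new bracket [-5, 0]
m = -2.5, f(m) = -43.875 (−); new bracket [-5, -2.5]
m = -3.75, f(m) = -11.140625 (−); new bracket [-5, -3.75]
m = -4.375, f(m) = 20.0215 (+); new bracket [-4.375, -3.75]
m = -4.0625, f(m) = 3.0549 (+); new bracket [-4.0625, -3.75]
m = -3.90625, f(m) = -4.3778 (−); new bracket [-4.0625, -3.90625]

-4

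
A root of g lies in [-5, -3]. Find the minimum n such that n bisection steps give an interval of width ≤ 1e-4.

15

Width after n steps is 2/2^n. Need 2^n ≥ 2/1e-4 = 20000.
2^14 = 16384 < 20000 ≤ 2^15 = 32768, so n = 15.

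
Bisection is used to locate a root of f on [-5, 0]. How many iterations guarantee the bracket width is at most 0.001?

13

Width after n steps is 5/2^n. Need 2^n ≥ 5/0.001 = 5000.
2^12 = 4096 < 5000 ≤ 2^13 = 8192, so n = 13.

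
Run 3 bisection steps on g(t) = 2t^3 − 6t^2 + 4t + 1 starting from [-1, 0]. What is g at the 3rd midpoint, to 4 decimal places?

m = -0.5, g(m) = -2.75 (−); new bracket [-0.5, 0]
m = -0.25, g(m) = -0.40625 (−); new bracket [-0.25, 0]
m = -0.125, g(m) = 0.402344 (+); new bracket [-0.25, -0.125]

0.4023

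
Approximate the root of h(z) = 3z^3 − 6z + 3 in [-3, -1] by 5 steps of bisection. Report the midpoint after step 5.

m = -2, h(m) = -9 (−); new bracket [-2, -1]
m = -1.5, h(m) = 1.875 (+); new bracket [-2, -1.5]
m = -1.75, h(m) = -2.578125 (−); new bracket [-1.75, -1.5]
m = -1.625, h(m) = -0.123 (−); new bracket [-1.625, -1.5]
m = -1.5625, h(m) = 0.9309 (+); new bracket [-1.625, -1.5625]

-1.5625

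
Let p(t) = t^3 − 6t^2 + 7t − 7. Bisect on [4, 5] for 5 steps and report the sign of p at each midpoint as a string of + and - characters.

t = 4.5 gives p = -5.875, negative; keep [4.5, 5]
t = 4.75 gives p = -1.953125, negative; keep [4.75, 5]
t = 4.875 gives p = 0.388672, positive; keep [4.75, 4.875]
t = 4.8125 gives p = -0.8152, negative; keep [4.8125, 4.875]
t = 4.84375 gives p = -0.2216, negative; keep [4.84375, 4.875]

--+--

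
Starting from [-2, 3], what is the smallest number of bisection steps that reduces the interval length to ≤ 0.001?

13

Width after n steps is 5/2^n. Need 2^n ≥ 5/0.001 = 5000.
2^12 = 4096 < 5000 ≤ 2^13 = 8192, so n = 13.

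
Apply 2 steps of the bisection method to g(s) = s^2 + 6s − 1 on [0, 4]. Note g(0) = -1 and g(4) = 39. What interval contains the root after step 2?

m = 2, g(m) = 15 (+); new bracket [0, 2]
m = 1, g(m) = 6 (+); new bracket [0, 1]

[0, 1]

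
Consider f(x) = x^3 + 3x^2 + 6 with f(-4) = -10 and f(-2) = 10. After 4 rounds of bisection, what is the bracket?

m = -3, f(m) = 6 (+); new bracket [-4, -3]
m = -3.5, f(m) = -0.125 (−); new bracket [-3.5, -3]
m = -3.25, f(m) = 3.359375 (+); new bracket [-3.5, -3.25]
m = -3.375, f(m) = 1.7285 (+); new bracket [-3.5, -3.375]

[-3.5, -3.375]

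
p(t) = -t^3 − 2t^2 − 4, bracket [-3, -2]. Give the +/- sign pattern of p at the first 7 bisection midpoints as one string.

-++--++

m = -2.5, p(m) = -0.875 (−); new bracket [-3, -2.5]
m = -2.75, p(m) = 1.671875 (+); new bracket [-2.75, -2.5]
m = -2.625, p(m) = 0.306641 (+); new bracket [-2.625, -2.5]
m = -2.5625, p(m) = -0.3064 (−); new bracket [-2.625, -2.5625]
m = -2.59375, p(m) = -0.0055 (−); new bracket [-2.625, -2.59375]
m = -2.609375, p(m) = 0.1491 (+); new bracket [-2.609375, -2.59375]
m = -2.6015625, p(m) = 0.0715 (+); new bracket [-2.6015625, -2.59375]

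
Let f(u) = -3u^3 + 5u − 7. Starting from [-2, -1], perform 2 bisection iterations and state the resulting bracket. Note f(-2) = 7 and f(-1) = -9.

m = -1.5, f(m) = -4.375 (−); new bracket [-2, -1.5]
m = -1.75, f(m) = 0.328125 (+); new bracket [-1.75, -1.5]

[-1.75, -1.5]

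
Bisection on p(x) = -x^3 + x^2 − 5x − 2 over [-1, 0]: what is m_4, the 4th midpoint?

-0.3125

p(-0.5) = 0.875 > 0, so the root lies in [-0.5, 0]
p(-0.25) = -0.671875 < 0, so the root lies in [-0.5, -0.25]
p(-0.375) = 0.068359 > 0, so the root lies in [-0.375, -0.25]
p(-0.3125) = -0.3093 < 0, so the root lies in [-0.375, -0.3125]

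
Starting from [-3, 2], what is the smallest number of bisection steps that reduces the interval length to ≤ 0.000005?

Width after n steps is 5/2^n. Need 2^n ≥ 5/0.000005 = 1000000.
2^19 = 524288 < 1000000 ≤ 2^20 = 1048576, so n = 20.

20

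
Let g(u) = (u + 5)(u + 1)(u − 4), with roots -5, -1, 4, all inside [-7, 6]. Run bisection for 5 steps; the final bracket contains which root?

4

g(-0.5) = -10.125 < 0, so the root lies in [-0.5, 6]
g(2.75) = -36.328125 < 0, so the root lies in [2.75, 6]
g(4.375) = 18.896484 > 0, so the root lies in [2.75, 4.375]
g(3.5625) = -17.0916 < 0, so the root lies in [3.5625, 4.375]
g(3.96875) = -1.3926 < 0, so the root lies in [3.96875, 4.375]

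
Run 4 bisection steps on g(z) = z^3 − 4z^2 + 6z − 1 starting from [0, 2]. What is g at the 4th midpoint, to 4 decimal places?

g(1) = 2 > 0, so the root lies in [0, 1]
g(0.5) = 1.125 > 0, so the root lies in [0, 0.5]
g(0.25) = 0.265625 > 0, so the root lies in [0, 0.25]
g(0.125) = -0.3105 < 0, so the root lies in [0.125, 0.25]

-0.3105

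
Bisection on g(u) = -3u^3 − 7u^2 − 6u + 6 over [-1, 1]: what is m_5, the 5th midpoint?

midpoint 0: g = 6 > 0 → [0, 1]
midpoint 0.5: g = 0.875 > 0 → [0.5, 1]
midpoint 0.75: g = -3.703125 < 0 → [0.5, 0.75]
midpoint 0.625: g = -1.2168 < 0 → [0.5, 0.625]
midpoint 0.5625: g = -0.1238 < 0 → [0.5, 0.5625]

0.5625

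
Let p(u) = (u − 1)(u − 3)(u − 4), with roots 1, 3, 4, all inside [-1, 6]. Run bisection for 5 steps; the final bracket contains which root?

1

m = 2.5, p(m) = 1.125 (+); new bracket [-1, 2.5]
m = 0.75, p(m) = -1.828125 (−); new bracket [0.75, 2.5]
m = 1.625, p(m) = 2.041016 (+); new bracket [0.75, 1.625]
m = 1.1875, p(m) = 0.9558 (+); new bracket [0.75, 1.1875]
m = 0.96875, p(m) = -0.1924 (−); new bracket [0.96875, 1.1875]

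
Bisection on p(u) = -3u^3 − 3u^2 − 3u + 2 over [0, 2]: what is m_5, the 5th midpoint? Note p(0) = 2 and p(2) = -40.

u = 1 gives p = -7, negative; keep [0, 1]
u = 0.5 gives p = -0.625, negative; keep [0, 0.5]
u = 0.25 gives p = 1.015625, positive; keep [0.25, 0.5]
u = 0.375 gives p = 0.2949, positive; keep [0.375, 0.5]
u = 0.4375 gives p = -0.1379, negative; keep [0.375, 0.4375]

0.4375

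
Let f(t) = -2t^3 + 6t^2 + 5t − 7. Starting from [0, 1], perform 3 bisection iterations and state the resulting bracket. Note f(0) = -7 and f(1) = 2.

f(0.5) = -3.25 < 0, so the root lies in [0.5, 1]
f(0.75) = -0.71875 < 0, so the root lies in [0.75, 1]
f(0.875) = 0.628906 > 0, so the root lies in [0.75, 0.875]

[0.75, 0.875]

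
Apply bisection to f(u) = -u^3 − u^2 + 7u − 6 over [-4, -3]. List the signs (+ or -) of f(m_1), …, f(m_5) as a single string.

+----

f(-3.5) = 0.125 > 0, so the root lies in [-3.5, -3]
f(-3.25) = -4.984375 < 0, so the root lies in [-3.5, -3.25]
f(-3.375) = -2.572266 < 0, so the root lies in [-3.5, -3.375]
f(-3.4375) = -1.26 < 0, so the root lies in [-3.5, -3.4375]
f(-3.46875) = -0.5767 < 0, so the root lies in [-3.5, -3.46875]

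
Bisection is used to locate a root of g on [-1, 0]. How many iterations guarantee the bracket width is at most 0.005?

Width after n steps is 1/2^n. Need 2^n ≥ 1/0.005 = 200.
2^7 = 128 < 200 ≤ 2^8 = 256, so n = 8.

8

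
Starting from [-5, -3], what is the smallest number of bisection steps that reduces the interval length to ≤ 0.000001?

21

Width after n steps is 2/2^n. Need 2^n ≥ 2/0.000001 = 2000000.
2^20 = 1048576 < 2000000 ≤ 2^21 = 2097152, so n = 21.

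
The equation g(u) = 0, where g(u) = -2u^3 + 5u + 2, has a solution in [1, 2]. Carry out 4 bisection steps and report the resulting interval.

[1.75, 1.8125]

g(1.5) = 2.75 > 0, so the root lies in [1.5, 2]
g(1.75) = 0.03125 > 0, so the root lies in [1.75, 2]
g(1.875) = -1.808594 < 0, so the root lies in [1.75, 1.875]
g(1.8125) = -0.8462 < 0, so the root lies in [1.75, 1.8125]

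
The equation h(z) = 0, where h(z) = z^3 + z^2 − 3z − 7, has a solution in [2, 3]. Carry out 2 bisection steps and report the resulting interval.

h(2.5) = 7.375 > 0, so the root lies in [2, 2.5]
h(2.25) = 2.703125 > 0, so the root lies in [2, 2.25]

[2, 2.25]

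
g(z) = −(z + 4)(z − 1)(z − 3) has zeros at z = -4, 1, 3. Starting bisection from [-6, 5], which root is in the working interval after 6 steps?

-4

z = -0.5 gives g = -18.375, negative; keep [-6, -0.5]
z = -3.25 gives g = -19.921875, negative; keep [-6, -3.25]
z = -4.625 gives g = 26.806641, positive; keep [-4.625, -3.25]
z = -3.9375 gives g = -2.1409, negative; keep [-4.625, -3.9375]
z = -4.28125 gives g = 10.8152, positive; keep [-4.28125, -3.9375]
z = -4.109375 gives g = 3.973, positive; keep [-4.109375, -3.9375]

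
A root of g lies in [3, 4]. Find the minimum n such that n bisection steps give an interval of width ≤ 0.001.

Width after n steps is 1/2^n. Need 2^n ≥ 1/0.001 = 1000.
2^9 = 512 < 1000 ≤ 2^10 = 1024, so n = 10.

10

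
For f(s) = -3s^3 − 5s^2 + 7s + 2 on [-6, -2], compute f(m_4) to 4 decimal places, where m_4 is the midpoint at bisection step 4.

-4.8906

s = -4 gives f = 86, positive; keep [-4, -2]
s = -3 gives f = 17, positive; keep [-3, -2]
s = -2.5 gives f = 0.125, positive; keep [-2.5, -2]
s = -2.25 gives f = -4.8906, negative; keep [-2.5, -2.25]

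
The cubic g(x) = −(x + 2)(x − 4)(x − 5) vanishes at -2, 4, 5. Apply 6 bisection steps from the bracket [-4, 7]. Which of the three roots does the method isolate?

midpoint 1.5: g = -30.625 < 0 → [-4, 1.5]
midpoint -1.25: g = -24.609375 < 0 → [-4, -1.25]
midpoint -2.625: g = 31.572266 > 0 → [-2.625, -1.25]
midpoint -1.9375: g = -2.5745 < 0 → [-2.625, -1.9375]
midpoint -2.28125: g = 12.8631 > 0 → [-2.28125, -1.9375]
midpoint -2.109375: g = 4.7506 > 0 → [-2.109375, -1.9375]

-2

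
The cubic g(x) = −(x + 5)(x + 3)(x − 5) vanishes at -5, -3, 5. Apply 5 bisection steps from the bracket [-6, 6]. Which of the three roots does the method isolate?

g(0) = 75 > 0, so the root lies in [0, 6]
g(3) = 96 > 0, so the root lies in [3, 6]
g(4.5) = 35.625 > 0, so the root lies in [4.5, 6]
g(5.25) = -21.1406 < 0, so the root lies in [4.5, 5.25]
g(4.875) = 9.7207 > 0, so the root lies in [4.875, 5.25]

5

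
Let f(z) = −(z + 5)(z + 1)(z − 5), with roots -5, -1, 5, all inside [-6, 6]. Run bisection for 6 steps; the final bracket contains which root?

5

m = 0, f(m) = 25 (+); new bracket [0, 6]
m = 3, f(m) = 64 (+); new bracket [3, 6]
m = 4.5, f(m) = 26.125 (+); new bracket [4.5, 6]
m = 5.25, f(m) = -16.0156 (−); new bracket [4.5, 5.25]
m = 4.875, f(m) = 7.252 (+); new bracket [4.875, 5.25]
m = 5.0625, f(m) = -3.8127 (−); new bracket [4.875, 5.0625]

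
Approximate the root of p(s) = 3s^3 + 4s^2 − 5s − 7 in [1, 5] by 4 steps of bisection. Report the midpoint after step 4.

1.25

m = 3, p(m) = 95 (+); new bracket [1, 3]
m = 2, p(m) = 23 (+); new bracket [1, 2]
m = 1.5, p(m) = 4.625 (+); new bracket [1, 1.5]
m = 1.25, p(m) = -1.1406 (−); new bracket [1.25, 1.5]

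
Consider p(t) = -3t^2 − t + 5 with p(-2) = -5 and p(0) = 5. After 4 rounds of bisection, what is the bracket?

t = -1 gives p = 3, positive; keep [-2, -1]
t = -1.5 gives p = -0.25, negative; keep [-1.5, -1]
t = -1.25 gives p = 1.5625, positive; keep [-1.5, -1.25]
t = -1.375 gives p = 0.7031, positive; keep [-1.5, -1.375]

[-1.5, -1.375]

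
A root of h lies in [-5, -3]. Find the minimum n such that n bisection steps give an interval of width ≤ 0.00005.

Width after n steps is 2/2^n. Need 2^n ≥ 2/0.00005 = 40000.
2^15 = 32768 < 40000 ≤ 2^16 = 65536, so n = 16.

16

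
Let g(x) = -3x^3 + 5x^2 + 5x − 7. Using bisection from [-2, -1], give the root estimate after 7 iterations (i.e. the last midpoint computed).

x = -1.5 gives g = 6.875, positive; keep [-1.5, -1]
x = -1.25 gives g = 0.421875, positive; keep [-1.25, -1]
x = -1.125 gives g = -2.025391, negative; keep [-1.25, -1.125]
x = -1.1875 gives g = -0.863, negative; keep [-1.25, -1.1875]
x = -1.21875 gives g = -0.2362, negative; keep [-1.25, -1.21875]
x = -1.234375 gives g = 0.0889, positive; keep [-1.234375, -1.21875]
x = -1.2265625 gives g = -0.0746, negative; keep [-1.234375, -1.2265625]

-1.2265625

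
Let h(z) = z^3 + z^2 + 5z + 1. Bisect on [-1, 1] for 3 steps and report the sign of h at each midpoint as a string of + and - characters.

+--

h(0) = 1 > 0, so the root lies in [-1, 0]
h(-0.5) = -1.375 < 0, so the root lies in [-0.5, 0]
h(-0.25) = -0.203125 < 0, so the root lies in [-0.25, 0]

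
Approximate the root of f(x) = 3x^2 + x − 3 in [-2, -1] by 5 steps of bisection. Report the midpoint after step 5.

x = -1.5 gives f = 2.25, positive; keep [-1.5, -1]
x = -1.25 gives f = 0.4375, positive; keep [-1.25, -1]
x = -1.125 gives f = -0.328125, negative; keep [-1.25, -1.125]
x = -1.1875 gives f = 0.043, positive; keep [-1.1875, -1.125]
x = -1.15625 gives f = -0.1455, negative; keep [-1.1875, -1.15625]

-1.15625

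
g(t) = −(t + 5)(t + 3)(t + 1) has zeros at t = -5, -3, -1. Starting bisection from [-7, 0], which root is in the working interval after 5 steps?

-5

t = -3.5 gives g = -1.875, negative; keep [-7, -3.5]
t = -5.25 gives g = 2.390625, positive; keep [-5.25, -3.5]
t = -4.375 gives g = -2.900391, negative; keep [-5.25, -4.375]
t = -4.8125 gives g = -1.2957, negative; keep [-5.25, -4.8125]
t = -5.03125 gives g = 0.2559, positive; keep [-5.03125, -4.8125]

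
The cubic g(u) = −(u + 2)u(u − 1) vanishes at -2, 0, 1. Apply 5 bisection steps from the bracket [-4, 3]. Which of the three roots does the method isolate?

m = -0.5, g(m) = -1.125 (−); new bracket [-4, -0.5]
m = -2.25, g(m) = 1.828125 (+); new bracket [-2.25, -0.5]
m = -1.375, g(m) = -2.041016 (−); new bracket [-2.25, -1.375]
m = -1.8125, g(m) = -0.9558 (−); new bracket [-2.25, -1.8125]
m = -2.03125, g(m) = 0.1924 (+); new bracket [-2.03125, -1.8125]

-2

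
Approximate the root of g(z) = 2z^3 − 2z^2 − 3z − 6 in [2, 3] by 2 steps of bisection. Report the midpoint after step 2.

2.25

midpoint 2.5: g = 5.25 > 0 → [2, 2.5]
midpoint 2.25: g = -0.09375 < 0 → [2.25, 2.5]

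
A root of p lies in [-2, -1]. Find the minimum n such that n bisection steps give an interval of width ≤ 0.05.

5

Width after n steps is 1/2^n. Need 2^n ≥ 1/0.05 = 20.
2^4 = 16 < 20 ≤ 2^5 = 32, so n = 5.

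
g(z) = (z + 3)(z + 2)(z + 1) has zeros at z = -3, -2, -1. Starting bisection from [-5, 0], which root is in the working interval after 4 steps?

-3

m = -2.5, g(m) = 0.375 (+); new bracket [-5, -2.5]
m = -3.75, g(m) = -3.609375 (−); new bracket [-3.75, -2.5]
m = -3.125, g(m) = -0.298828 (−); new bracket [-3.125, -2.5]
m = -2.8125, g(m) = 0.2761 (+); new bracket [-3.125, -2.8125]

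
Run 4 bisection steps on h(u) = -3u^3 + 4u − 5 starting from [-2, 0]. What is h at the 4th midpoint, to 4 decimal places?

u = -1 gives h = -6, negative; keep [-2, -1]
u = -1.5 gives h = -0.875, negative; keep [-2, -1.5]
u = -1.75 gives h = 4.078125, positive; keep [-1.75, -1.5]
u = -1.625 gives h = 1.373, positive; keep [-1.625, -1.5]

1.3730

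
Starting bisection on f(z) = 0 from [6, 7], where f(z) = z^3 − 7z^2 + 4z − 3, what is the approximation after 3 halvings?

f(6.5) = 1.875 > 0, so the root lies in [6, 6.5]
f(6.25) = -7.296875 < 0, so the root lies in [6.25, 6.5]
f(6.375) = -2.900391 < 0, so the root lies in [6.375, 6.5]

6.375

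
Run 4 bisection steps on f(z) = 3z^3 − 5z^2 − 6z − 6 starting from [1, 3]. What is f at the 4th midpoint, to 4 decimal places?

-1.9395

z = 2 gives f = -14, negative; keep [2, 3]
z = 2.5 gives f = -5.375, negative; keep [2.5, 3]
z = 2.75 gives f = 2.078125, positive; keep [2.5, 2.75]
z = 2.625 gives f = -1.9395, negative; keep [2.625, 2.75]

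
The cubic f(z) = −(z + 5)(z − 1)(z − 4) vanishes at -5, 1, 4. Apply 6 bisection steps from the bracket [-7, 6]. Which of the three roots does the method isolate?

-5

f(-0.5) = -30.375 < 0, so the root lies in [-7, -0.5]
f(-3.75) = -46.015625 < 0, so the root lies in [-7, -3.75]
f(-5.375) = 22.412109 > 0, so the root lies in [-5.375, -3.75]
f(-4.5625) = -20.8376 < 0, so the root lies in [-5.375, -4.5625]
f(-4.96875) = -1.6729 < 0, so the root lies in [-5.375, -4.96875]
f(-5.171875) = 9.7294 > 0, so the root lies in [-5.171875, -4.96875]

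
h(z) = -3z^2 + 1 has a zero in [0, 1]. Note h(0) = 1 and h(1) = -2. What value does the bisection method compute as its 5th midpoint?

m = 0.5, h(m) = 0.25 (+); new bracket [0.5, 1]
m = 0.75, h(m) = -0.6875 (−); new bracket [0.5, 0.75]
m = 0.625, h(m) = -0.171875 (−); new bracket [0.5, 0.625]
m = 0.5625, h(m) = 0.0508 (+); new bracket [0.5625, 0.625]
m = 0.59375, h(m) = -0.0576 (−); new bracket [0.5625, 0.59375]

0.59375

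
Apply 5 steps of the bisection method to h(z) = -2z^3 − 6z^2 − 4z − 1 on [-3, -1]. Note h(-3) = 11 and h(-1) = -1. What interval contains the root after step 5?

midpoint -2: h = -1 < 0 → [-3, -2]
midpoint -2.5: h = 2.75 > 0 → [-2.5, -2]
midpoint -2.25: h = 0.40625 > 0 → [-2.25, -2]
midpoint -2.125: h = -0.4023 < 0 → [-2.25, -2.125]
midpoint -2.1875: h = -0.0259 < 0 → [-2.25, -2.1875]

[-2.25, -2.1875]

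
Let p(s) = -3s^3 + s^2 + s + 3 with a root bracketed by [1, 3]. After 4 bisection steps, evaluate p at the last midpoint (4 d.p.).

1.1191

s = 2 gives p = -15, negative; keep [1, 2]
s = 1.5 gives p = -3.375, negative; keep [1, 1.5]
s = 1.25 gives p = -0.046875, negative; keep [1, 1.25]
s = 1.125 gives p = 1.1191, positive; keep [1.125, 1.25]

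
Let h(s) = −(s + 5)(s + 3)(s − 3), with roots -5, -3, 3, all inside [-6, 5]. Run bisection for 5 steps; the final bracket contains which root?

s = -0.5 gives h = 39.375, positive; keep [-0.5, 5]
s = 2.25 gives h = 28.546875, positive; keep [2.25, 5]
s = 3.625 gives h = -35.712891, negative; keep [2.25, 3.625]
s = 2.9375 gives h = 2.9456, positive; keep [2.9375, 3.625]
s = 3.28125 gives h = -14.6297, negative; keep [2.9375, 3.28125]

3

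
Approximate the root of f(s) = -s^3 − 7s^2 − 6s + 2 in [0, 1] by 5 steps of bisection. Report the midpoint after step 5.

0.28125

m = 0.5, f(m) = -2.875 (−); new bracket [0, 0.5]
m = 0.25, f(m) = 0.046875 (+); new bracket [0.25, 0.5]
m = 0.375, f(m) = -1.287109 (−); new bracket [0.25, 0.375]
m = 0.3125, f(m) = -0.5891 (−); new bracket [0.25, 0.3125]
m = 0.28125, f(m) = -0.2635 (−); new bracket [0.25, 0.28125]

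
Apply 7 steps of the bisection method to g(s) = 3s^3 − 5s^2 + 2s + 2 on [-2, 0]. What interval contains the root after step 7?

m = -1, g(m) = -8 (−); new bracket [-1, 0]
m = -0.5, g(m) = -0.625 (−); new bracket [-0.5, 0]
m = -0.25, g(m) = 1.140625 (+); new bracket [-0.5, -0.25]
m = -0.375, g(m) = 0.3887 (+); new bracket [-0.5, -0.375]
m = -0.4375, g(m) = -0.0833 (−); new bracket [-0.4375, -0.375]
m = -0.40625, g(m) = 0.1612 (+); new bracket [-0.4375, -0.40625]
m = -0.421875, g(m) = 0.0411 (+); new bracket [-0.4375, -0.421875]

[-0.4375, -0.421875]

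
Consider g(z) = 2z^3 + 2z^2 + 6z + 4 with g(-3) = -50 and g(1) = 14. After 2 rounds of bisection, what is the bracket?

m = -1, g(m) = -2 (−); new bracket [-1, 1]
m = 0, g(m) = 4 (+); new bracket [-1, 0]

[-1, 0]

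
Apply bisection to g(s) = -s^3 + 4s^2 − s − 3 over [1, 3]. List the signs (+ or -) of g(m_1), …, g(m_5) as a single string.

g(2) = 3 > 0, so the root lies in [1, 2]
g(1.5) = 1.125 > 0, so the root lies in [1, 1.5]
g(1.25) = 0.046875 > 0, so the root lies in [1, 1.25]
g(1.125) = -0.4863 < 0, so the root lies in [1.125, 1.25]
g(1.1875) = -0.2214 < 0, so the root lies in [1.1875, 1.25]

+++--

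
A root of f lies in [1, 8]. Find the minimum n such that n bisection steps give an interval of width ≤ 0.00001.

Width after n steps is 7/2^n. Need 2^n ≥ 7/0.00001 = 700000.
2^19 = 524288 < 700000 ≤ 2^20 = 1048576, so n = 20.

20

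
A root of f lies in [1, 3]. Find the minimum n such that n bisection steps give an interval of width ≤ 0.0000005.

22

Width after n steps is 2/2^n. Need 2^n ≥ 2/0.0000005 = 4000000.
2^21 = 2097152 < 4000000 ≤ 2^22 = 4194304, so n = 22.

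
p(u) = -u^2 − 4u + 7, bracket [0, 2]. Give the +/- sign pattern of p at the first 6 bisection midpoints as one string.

+-+-+-

midpoint 1: p = 2 > 0 → [1, 2]
midpoint 1.5: p = -1.25 < 0 → [1, 1.5]
midpoint 1.25: p = 0.4375 > 0 → [1.25, 1.5]
midpoint 1.375: p = -0.3906 < 0 → [1.25, 1.375]
midpoint 1.3125: p = 0.0273 > 0 → [1.3125, 1.375]
midpoint 1.34375: p = -0.1807 < 0 → [1.3125, 1.34375]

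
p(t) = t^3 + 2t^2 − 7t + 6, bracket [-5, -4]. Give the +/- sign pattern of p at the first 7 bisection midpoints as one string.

midpoint -4.5: p = -13.125 < 0 → [-4.5, -4]
midpoint -4.25: p = -4.890625 < 0 → [-4.25, -4]
midpoint -4.125: p = -1.283203 < 0 → [-4.125, -4]
midpoint -4.0625: p = 0.3982 > 0 → [-4.125, -4.0625]
midpoint -4.09375: p = -0.4325 < 0 → [-4.09375, -4.0625]
midpoint -4.078125: p = -0.0146 < 0 → [-4.078125, -4.0625]
midpoint -4.0703125: p = 0.1924 > 0 → [-4.078125, -4.0703125]

---+--+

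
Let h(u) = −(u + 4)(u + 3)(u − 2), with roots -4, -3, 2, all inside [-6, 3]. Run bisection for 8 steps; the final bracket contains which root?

midpoint -1.5: h = 13.125 > 0 → [-1.5, 3]
midpoint 0.75: h = 22.265625 > 0 → [0.75, 3]
midpoint 1.875: h = 3.580078 > 0 → [1.875, 3]
midpoint 2.4375: h = -15.3142 < 0 → [1.875, 2.4375]
midpoint 2.15625: h = -4.9599 < 0 → [1.875, 2.15625]
midpoint 2.015625: h = -0.4714 < 0 → [1.875, 2.015625]
midpoint 1.9453125: h = 1.6079 > 0 → [1.9453125, 2.015625]
midpoint 1.98046875: h = 0.5817 > 0 → [1.98046875, 2.015625]

2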